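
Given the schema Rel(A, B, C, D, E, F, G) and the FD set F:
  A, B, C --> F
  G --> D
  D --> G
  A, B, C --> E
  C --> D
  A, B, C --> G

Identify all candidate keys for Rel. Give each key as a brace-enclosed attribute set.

No FD produces {A, B, C}, so they must be in every candidate key.
{A, B, C}⁺ = {A, B, C, D, E, F, G} — all of the relation — so {A, B, C} is a candidate key.
No other minimal set has full closure, so this is the only candidate key.

{A, B, C}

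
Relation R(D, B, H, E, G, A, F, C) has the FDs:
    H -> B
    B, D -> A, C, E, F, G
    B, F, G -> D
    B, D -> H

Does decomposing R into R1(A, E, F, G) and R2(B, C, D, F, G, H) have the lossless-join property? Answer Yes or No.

No

The shared attributes are {F, G} and {F, G}⁺ = {F, G}.
Neither R1 nor R2 is contained in that closure, so the decomposition is lossy.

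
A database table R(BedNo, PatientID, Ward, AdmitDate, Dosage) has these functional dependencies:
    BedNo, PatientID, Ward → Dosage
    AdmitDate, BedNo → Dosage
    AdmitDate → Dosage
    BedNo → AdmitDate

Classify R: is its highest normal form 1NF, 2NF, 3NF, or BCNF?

1NF

Candidate key: {BedNo, PatientID, Ward}. Prime attributes: {BedNo, PatientID, Ward}.
AdmitDate, BedNo → Dosage: {AdmitDate, BedNo}⁺ = {AdmitDate, BedNo, Dosage}, which is not all of the attributes, so the left side is not a superkey — BCNF is violated.
Because {Dosage} is non-prime and the left side of AdmitDate, BedNo → Dosage is not a superkey, the relation is not in 3NF.
Since {BedNo} ⊂ {BedNo, PatientID, Ward} and {BedNo}⁺ ⊇ {AdmitDate, Dosage} with {AdmitDate, Dosage} non-prime, there is a partial dependency; 2NF fails.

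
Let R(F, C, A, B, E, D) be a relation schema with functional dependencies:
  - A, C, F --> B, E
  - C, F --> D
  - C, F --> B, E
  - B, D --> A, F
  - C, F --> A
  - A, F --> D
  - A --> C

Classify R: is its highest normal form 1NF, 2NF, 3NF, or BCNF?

Candidate keys: {A, F}, {B, D}, {C, F}. Prime attributes: {A, B, C, D, F}.
For A --> C we have {A}⁺ = {A, C}; {A} is not a superkey, so BCNF fails.
Since {C} ⊆ prime attributes and every other non-superkey FD also has a prime right side, the schema is in 3NF.

3NF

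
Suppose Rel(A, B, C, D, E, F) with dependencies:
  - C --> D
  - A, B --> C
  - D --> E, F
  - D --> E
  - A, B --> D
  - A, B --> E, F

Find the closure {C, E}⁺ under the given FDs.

Start with {C, E}.
C --> D applies; add {D} → now {C, D, E}.
D --> E, F applies; add {F} → now {C, D, E, F}.
No further FD applies.

{C, D, E, F}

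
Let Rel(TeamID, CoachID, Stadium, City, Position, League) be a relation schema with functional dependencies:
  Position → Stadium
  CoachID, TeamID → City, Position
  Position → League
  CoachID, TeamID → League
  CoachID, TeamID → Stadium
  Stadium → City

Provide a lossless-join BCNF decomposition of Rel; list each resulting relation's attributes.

{City, Stadium}; {CoachID, Position, TeamID}; {League, Position, Stadium}

Candidate key of the original relation: {CoachID, TeamID}.
Within {City, CoachID, League, Position, Stadium, TeamID}: {Position}⁺ ∩ {City, CoachID, League, Position, Stadium, TeamID} = {City, League, Position, Stadium}, not the whole set, so Position → City, League, Stadium violates BCNF; decompose into {City, League, Position, Stadium} and {CoachID, Position, TeamID}.
Within {City, League, Position, Stadium}: {Stadium}⁺ ∩ {City, League, Position, Stadium} = {City, Stadium}, not the whole set, so Stadium → City violates BCNF; decompose into {City, Stadium} and {League, Position, Stadium}.
{City, Stadium} has no BCNF violation.
{League, Position, Stadium} has no BCNF violation.
{CoachID, Position, TeamID} has no BCNF violation.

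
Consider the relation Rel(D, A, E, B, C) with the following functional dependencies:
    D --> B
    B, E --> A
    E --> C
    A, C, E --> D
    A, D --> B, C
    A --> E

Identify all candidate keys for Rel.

Closure of {A} is {A, B, C, D, E}, the whole schema; {A} is a candidate key.
Closure of {B, E} is {A, B, C, D, E}, the whole schema; {B, E} is a candidate key.
Closure of {D, E} is {A, B, C, D, E}, the whole schema; {D, E} is a candidate key.
No proper subset of any of these is a key, and no other minimal superkey exists.

{A}, {B, E}, {D, E}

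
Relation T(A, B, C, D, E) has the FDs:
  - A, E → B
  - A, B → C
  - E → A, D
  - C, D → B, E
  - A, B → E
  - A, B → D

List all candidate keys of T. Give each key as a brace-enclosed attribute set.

{E} is a candidate key since {E}⁺ = {A, B, C, D, E} covers every attribute.
{A, B} is a candidate key since {A, B}⁺ = {A, B, C, D, E} covers every attribute.
{C, D} is a candidate key since {C, D}⁺ = {A, B, C, D, E} covers every attribute.
No proper subset of any of these is a key, and no other minimal superkey exists.

{A, B}, {C, D}, {E}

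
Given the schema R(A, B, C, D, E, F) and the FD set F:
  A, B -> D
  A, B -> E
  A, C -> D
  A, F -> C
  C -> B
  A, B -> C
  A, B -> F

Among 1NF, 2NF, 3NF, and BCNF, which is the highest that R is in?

Candidate keys: {A, B}, {A, C}, {A, F}. Prime attributes: {A, B, C, F}.
C -> B: {C}⁺ = {B, C}, which is not all of the attributes, so the left side is not a superkey — BCNF is violated.
Since {B} ⊆ prime attributes and every other non-superkey FD also has a prime right side, the schema is in 3NF.

3NF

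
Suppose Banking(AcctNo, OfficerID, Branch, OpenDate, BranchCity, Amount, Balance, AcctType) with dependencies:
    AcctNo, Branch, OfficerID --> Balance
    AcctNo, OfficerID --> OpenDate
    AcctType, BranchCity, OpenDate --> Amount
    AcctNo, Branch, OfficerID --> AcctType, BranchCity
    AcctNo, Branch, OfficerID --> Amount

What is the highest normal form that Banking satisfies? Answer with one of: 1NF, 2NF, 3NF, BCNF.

1NF

Candidate key: {AcctNo, Branch, OfficerID}. Prime attributes: {AcctNo, Branch, OfficerID}.
For AcctNo, OfficerID --> OpenDate we have {AcctNo, OfficerID}⁺ = {AcctNo, OfficerID, OpenDate}; {AcctNo, OfficerID} is not a superkey, so BCNF fails.
AcctNo, OfficerID --> OpenDate determines the non-prime attribute {OpenDate} from a non-superkey — 3NF is violated.
The proper key subset {AcctNo, OfficerID} of {AcctNo, Branch, OfficerID} determines non-prime {OpenDate}, so the relation is not even in 2NF.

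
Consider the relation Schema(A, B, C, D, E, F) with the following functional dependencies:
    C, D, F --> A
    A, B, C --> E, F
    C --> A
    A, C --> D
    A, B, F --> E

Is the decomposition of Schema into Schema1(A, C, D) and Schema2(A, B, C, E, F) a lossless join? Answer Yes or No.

Yes

Schema1 ∩ Schema2 = {A, C}; its closure under F is {A, C, D}.
This includes all of Schema1, so the common attributes are a superkey of Schema1 — the join is lossless.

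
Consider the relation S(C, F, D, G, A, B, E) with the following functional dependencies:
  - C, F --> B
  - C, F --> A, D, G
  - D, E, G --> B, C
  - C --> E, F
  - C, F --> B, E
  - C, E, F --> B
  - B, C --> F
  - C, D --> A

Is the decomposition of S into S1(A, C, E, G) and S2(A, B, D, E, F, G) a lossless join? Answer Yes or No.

Common attributes: {A, E, G}; their closure is {A, E, G}.
The closure covers neither S1 nor S2 entirely; the join is not lossless.

No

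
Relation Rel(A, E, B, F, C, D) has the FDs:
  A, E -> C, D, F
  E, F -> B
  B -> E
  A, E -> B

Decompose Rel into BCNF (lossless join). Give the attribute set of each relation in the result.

Candidate keys of the original relation: {A, B}, {A, E}.
Within {A, B, C, D, E, F}: {E, F}⁺ ∩ {A, B, C, D, E, F} = {B, E, F}, not the whole set, so E, F -> B violates BCNF; decompose into {B, E, F} and {A, C, D, E, F}.
Within {B, E, F}: {B}⁺ ∩ {B, E, F} = {B, E}, not the whole set, so B -> E violates BCNF; decompose into {B, E} and {B, F}.
{B, E} has no BCNF violation.
{B, F} has no BCNF violation.
{A, C, D, E, F} has no BCNF violation.

{A, C, D, E, F}; {B, E}; {B, F}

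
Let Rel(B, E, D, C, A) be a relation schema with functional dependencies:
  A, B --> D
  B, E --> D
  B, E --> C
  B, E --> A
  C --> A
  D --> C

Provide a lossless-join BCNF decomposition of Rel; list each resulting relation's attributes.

Candidate key of the original relation: {B, E}.
{A, B, C, D, E}: {A, B} determines {A, B, C, D} here but is not a superkey — split on A, B --> C, D, giving {A, B, C, D} and {A, B, E}.
{A, B, C, D}: {C} determines {A, C} here but is not a superkey — split on C --> A, giving {A, C} and {B, C, D}.
{A, C} has no BCNF violation.
{B, C, D}: {D} determines {C, D} here but is not a superkey — split on D --> C, giving {C, D} and {B, D}.
{C, D} has no BCNF violation.
{B, D} has no BCNF violation.
{A, B, E} has no BCNF violation.

{A, B, E}; {A, C}; {B, D}; {C, D}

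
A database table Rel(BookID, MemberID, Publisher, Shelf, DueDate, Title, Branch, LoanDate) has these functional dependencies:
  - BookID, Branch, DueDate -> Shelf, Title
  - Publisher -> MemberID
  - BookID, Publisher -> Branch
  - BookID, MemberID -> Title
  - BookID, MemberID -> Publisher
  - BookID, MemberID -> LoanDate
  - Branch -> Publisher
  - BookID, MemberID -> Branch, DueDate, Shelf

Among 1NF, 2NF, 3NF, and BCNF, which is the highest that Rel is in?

Candidate keys: {BookID, Branch}, {BookID, MemberID}, {BookID, Publisher}. Prime attributes: {BookID, Branch, MemberID, Publisher}.
Publisher -> MemberID breaks BCNF: {Publisher}⁺ = {MemberID, Publisher}, so {Publisher} is not a superkey.
Since {MemberID} ⊆ prime attributes and every other non-superkey FD also has a prime right side, the schema is in 3NF.

3NF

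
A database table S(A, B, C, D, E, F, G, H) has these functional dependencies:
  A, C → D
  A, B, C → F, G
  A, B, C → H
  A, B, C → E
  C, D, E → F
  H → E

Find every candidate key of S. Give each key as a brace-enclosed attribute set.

No FD produces {A, B, C}, so they must be in every candidate key.
{A, B, C}⁺ = {A, B, C, D, E, F, G, H}, which is every attribute, so {A, B, C} is a candidate key.
No other minimal set has full closure, so this is the only candidate key.

{A, B, C}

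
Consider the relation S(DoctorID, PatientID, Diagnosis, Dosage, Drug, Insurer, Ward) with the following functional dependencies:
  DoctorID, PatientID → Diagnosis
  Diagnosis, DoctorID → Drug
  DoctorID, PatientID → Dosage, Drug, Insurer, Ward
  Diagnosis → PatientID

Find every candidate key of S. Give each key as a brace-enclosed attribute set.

{Diagnosis, DoctorID}, {DoctorID, PatientID}

{DoctorID} never appears on the right of any FD, so every key must include it.
{Diagnosis, DoctorID} is a candidate key since {Diagnosis, DoctorID}⁺ = {Diagnosis, DoctorID, Dosage, Drug, Insurer, PatientID, Ward} covers every attribute.
{DoctorID, PatientID} is a candidate key since {DoctorID, PatientID}⁺ = {Diagnosis, DoctorID, Dosage, Drug, Insurer, PatientID, Ward} covers every attribute.
These are minimal and exhaustive — every other superkey contains one of them.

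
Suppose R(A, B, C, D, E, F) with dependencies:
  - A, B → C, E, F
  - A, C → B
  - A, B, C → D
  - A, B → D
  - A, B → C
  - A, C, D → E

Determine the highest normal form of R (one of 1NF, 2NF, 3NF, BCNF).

Candidate keys: {A, B}, {A, C}. Prime attributes: {A, B, C}.
Each dependency's left side is a superkey — BCNF holds.

BCNF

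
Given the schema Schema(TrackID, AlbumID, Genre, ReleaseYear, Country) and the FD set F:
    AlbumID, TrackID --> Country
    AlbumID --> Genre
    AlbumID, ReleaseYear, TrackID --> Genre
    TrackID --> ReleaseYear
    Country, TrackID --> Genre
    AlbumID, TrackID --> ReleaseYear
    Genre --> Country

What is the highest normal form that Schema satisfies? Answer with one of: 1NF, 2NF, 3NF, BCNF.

Candidate key: {AlbumID, TrackID}. Prime attributes: {AlbumID, TrackID}.
For AlbumID --> Genre we have {AlbumID}⁺ = {AlbumID, Country, Genre}; {AlbumID} is not a superkey, so BCNF fails.
AlbumID --> Genre has non-prime {Genre} on the right and a non-superkey on the left, so 3NF fails.
The proper key subset {AlbumID} of {AlbumID, TrackID} determines non-prime {Country, Genre}, so the relation is not even in 2NF.

1NF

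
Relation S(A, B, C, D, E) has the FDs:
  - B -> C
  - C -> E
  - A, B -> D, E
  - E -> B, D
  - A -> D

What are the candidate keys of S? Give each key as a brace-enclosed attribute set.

No FD produces {A}, so it must be in every candidate key.
{A, B} is a candidate key since {A, B}⁺ = {A, B, C, D, E} covers every attribute.
{A, C} is a candidate key since {A, C}⁺ = {A, B, C, D, E} covers every attribute.
{A, E} is a candidate key since {A, E}⁺ = {A, B, C, D, E} covers every attribute.
No proper subset of any of these is a key, and no other minimal superkey exists.

{A, B}, {A, C}, {A, E}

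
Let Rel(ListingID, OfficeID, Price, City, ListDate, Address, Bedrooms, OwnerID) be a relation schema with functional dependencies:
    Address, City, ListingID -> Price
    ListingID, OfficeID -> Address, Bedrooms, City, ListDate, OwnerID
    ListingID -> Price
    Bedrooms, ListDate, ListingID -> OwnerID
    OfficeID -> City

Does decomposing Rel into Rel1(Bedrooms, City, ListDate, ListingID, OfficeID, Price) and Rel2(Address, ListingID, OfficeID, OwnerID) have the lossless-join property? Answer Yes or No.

Common attributes: {ListingID, OfficeID}; their closure is {Address, Bedrooms, City, ListDate, ListingID, OfficeID, OwnerID, Price}.
This includes all of Rel1, so the common attributes are a superkey of Rel1 — the join is lossless.

Yes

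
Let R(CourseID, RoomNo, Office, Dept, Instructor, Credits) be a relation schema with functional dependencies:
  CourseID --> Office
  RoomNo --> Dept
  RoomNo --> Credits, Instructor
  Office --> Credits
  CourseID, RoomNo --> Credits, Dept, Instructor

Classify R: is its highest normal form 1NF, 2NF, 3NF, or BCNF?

1NF

Candidate key: {CourseID, RoomNo}. Prime attributes: {CourseID, RoomNo}.
CourseID --> Office: {CourseID}⁺ = {CourseID, Credits, Office}, which is not all of the attributes, so the left side is not a superkey — BCNF is violated.
CourseID --> Office has non-prime {Office} on the right and a non-superkey on the left, so 3NF fails.
The proper key subset {CourseID} of {CourseID, RoomNo} determines non-prime {Credits, Office}, so the relation is not even in 2NF.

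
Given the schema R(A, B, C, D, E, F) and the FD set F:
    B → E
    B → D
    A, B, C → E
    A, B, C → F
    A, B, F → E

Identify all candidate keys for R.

Attributes never on any right-hand side: {A, B, C} — every candidate key must contain all of them.
{A, B, C}⁺ = {A, B, C, D, E, F}, which is every attribute, so {A, B, C} is a candidate key.
Every other attribute set either contains this one or has a smaller closure.

{A, B, C}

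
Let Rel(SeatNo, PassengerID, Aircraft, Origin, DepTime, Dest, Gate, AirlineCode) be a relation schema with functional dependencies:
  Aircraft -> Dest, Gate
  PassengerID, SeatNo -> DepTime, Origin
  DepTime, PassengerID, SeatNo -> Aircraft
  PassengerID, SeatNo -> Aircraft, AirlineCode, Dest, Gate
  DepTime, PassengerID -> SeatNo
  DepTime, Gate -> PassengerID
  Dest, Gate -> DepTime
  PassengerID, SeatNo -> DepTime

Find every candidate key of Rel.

{Aircraft}, {DepTime, Gate}, {DepTime, PassengerID}, {Dest, Gate}, {PassengerID, SeatNo}

Closure of {Aircraft} is {Aircraft, AirlineCode, DepTime, Dest, Gate, Origin, PassengerID, SeatNo}, the whole schema; {Aircraft} is a candidate key.
Closure of {DepTime, Gate} is {Aircraft, AirlineCode, DepTime, Dest, Gate, Origin, PassengerID, SeatNo}, the whole schema; {DepTime, Gate} is a candidate key.
Closure of {DepTime, PassengerID} is {Aircraft, AirlineCode, DepTime, Dest, Gate, Origin, PassengerID, SeatNo}, the whole schema; {DepTime, PassengerID} is a candidate key.
Closure of {Dest, Gate} is {Aircraft, AirlineCode, DepTime, Dest, Gate, Origin, PassengerID, SeatNo}, the whole schema; {Dest, Gate} is a candidate key.
Closure of {PassengerID, SeatNo} is {Aircraft, AirlineCode, DepTime, Dest, Gate, Origin, PassengerID, SeatNo}, the whole schema; {PassengerID, SeatNo} is a candidate key.
Any other superkey properly contains one of these, so there are no further candidate keys.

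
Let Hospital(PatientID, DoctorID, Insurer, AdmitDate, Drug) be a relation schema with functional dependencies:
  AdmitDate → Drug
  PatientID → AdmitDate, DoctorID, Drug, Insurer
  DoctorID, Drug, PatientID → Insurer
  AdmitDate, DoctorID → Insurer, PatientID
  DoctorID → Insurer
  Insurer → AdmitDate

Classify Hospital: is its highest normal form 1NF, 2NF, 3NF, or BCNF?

2NF

Candidate keys: {DoctorID}, {PatientID}. Prime attributes: {DoctorID, PatientID}.
AdmitDate → Drug: {AdmitDate}⁺ = {AdmitDate, Drug}, which is not all of the attributes, so the left side is not a superkey — BCNF is violated.
Because {Drug} is non-prime and the left side of AdmitDate → Drug is not a superkey, the relation is not in 3NF.
Every candidate key is a single attribute, so no partial dependency is possible; 2NF holds.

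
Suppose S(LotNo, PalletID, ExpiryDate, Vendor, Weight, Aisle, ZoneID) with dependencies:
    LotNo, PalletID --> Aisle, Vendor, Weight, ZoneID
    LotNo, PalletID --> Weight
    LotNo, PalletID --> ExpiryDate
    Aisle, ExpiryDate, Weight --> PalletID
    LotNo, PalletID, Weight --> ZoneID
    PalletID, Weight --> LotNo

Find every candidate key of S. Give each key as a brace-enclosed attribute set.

{Aisle, ExpiryDate, Weight}, {LotNo, PalletID}, {PalletID, Weight}

{LotNo, PalletID}⁺ = {Aisle, ExpiryDate, LotNo, PalletID, Vendor, Weight, ZoneID} — all of the relation — so {LotNo, PalletID} is a candidate key.
{PalletID, Weight}⁺ = {Aisle, ExpiryDate, LotNo, PalletID, Vendor, Weight, ZoneID} — all of the relation — so {PalletID, Weight} is a candidate key.
{Aisle, ExpiryDate, Weight}⁺ = {Aisle, ExpiryDate, LotNo, PalletID, Vendor, Weight, ZoneID} — all of the relation — so {Aisle, ExpiryDate, Weight} is a candidate key.
No proper subset of any of these is a key, and no other minimal superkey exists.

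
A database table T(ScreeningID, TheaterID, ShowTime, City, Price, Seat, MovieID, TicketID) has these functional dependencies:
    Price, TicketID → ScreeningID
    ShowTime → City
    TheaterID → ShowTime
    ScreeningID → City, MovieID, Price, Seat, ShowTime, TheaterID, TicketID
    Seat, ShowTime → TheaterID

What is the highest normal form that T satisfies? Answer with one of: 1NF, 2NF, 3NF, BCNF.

2NF

Candidate keys: {Price, TicketID}, {ScreeningID}. Prime attributes: {Price, ScreeningID, TicketID}.
ShowTime → City: {ShowTime}⁺ = {City, ShowTime}, which is not all of the attributes, so the left side is not a superkey — BCNF is violated.
ShowTime → City determines the non-prime attribute {City} from a non-superkey — 3NF is violated.
No proper subset of a key has a non-prime attribute in its closure, so there is no partial dependency; 2NF holds.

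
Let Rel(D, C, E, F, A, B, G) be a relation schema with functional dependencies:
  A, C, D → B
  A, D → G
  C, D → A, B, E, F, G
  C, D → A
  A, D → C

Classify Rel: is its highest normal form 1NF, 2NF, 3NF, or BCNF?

Candidate keys: {A, D}, {C, D}. Prime attributes: {A, C, D}.
The left-hand side of every FD is a superkey, so BCNF is satisfied.

BCNF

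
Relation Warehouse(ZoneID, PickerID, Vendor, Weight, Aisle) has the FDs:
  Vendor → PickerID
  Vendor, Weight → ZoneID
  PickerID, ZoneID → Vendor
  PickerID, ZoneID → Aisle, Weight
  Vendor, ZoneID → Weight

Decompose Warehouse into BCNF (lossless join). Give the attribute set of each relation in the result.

Candidate keys of the original relation: {PickerID, ZoneID}, {Vendor, Weight}, {Vendor, ZoneID}.
In {Aisle, PickerID, Vendor, Weight, ZoneID}, {Vendor} is not a superkey ({Vendor}⁺ restricted to this set is {PickerID, Vendor}), so split on Vendor → PickerID into {PickerID, Vendor} and {Aisle, Vendor, Weight, ZoneID}.
{PickerID, Vendor} has no BCNF violation.
{Aisle, Vendor, Weight, ZoneID} has no BCNF violation.

{Aisle, Vendor, Weight, ZoneID}; {PickerID, Vendor}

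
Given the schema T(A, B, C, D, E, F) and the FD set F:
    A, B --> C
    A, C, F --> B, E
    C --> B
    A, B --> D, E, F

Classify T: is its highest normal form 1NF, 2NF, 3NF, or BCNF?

3NF

Candidate keys: {A, B}, {A, C}. Prime attributes: {A, B, C}.
C --> B breaks BCNF: {C}⁺ = {B, C}, so {C} is not a superkey.
Since {B} ⊆ prime attributes and every other non-superkey FD also has a prime right side, the schema is in 3NF.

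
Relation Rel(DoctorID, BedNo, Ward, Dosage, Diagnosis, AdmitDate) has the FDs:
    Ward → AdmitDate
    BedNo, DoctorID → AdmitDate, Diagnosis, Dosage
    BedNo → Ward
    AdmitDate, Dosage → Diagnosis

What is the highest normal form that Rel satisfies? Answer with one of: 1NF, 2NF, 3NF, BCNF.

1NF

Candidate key: {BedNo, DoctorID}. Prime attributes: {BedNo, DoctorID}.
Ward → AdmitDate: {Ward}⁺ = {AdmitDate, Ward}, which is not all of the attributes, so the left side is not a superkey — BCNF is violated.
Because {AdmitDate} is non-prime and the left side of Ward → AdmitDate is not a superkey, the relation is not in 3NF.
Since {BedNo} ⊂ {BedNo, DoctorID} and {BedNo}⁺ ⊇ {AdmitDate, Ward} with {AdmitDate, Ward} non-prime, there is a partial dependency; 2NF fails.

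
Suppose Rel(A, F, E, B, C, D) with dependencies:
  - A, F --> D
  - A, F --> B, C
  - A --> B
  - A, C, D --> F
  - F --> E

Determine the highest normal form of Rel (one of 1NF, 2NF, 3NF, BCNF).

1NF

Candidate keys: {A, C, D}, {A, F}. Prime attributes: {A, C, D, F}.
For A --> B we have {A}⁺ = {A, B}; {A} is not a superkey, so BCNF fails.
A --> B determines the non-prime attribute {B} from a non-superkey — 3NF is violated.
{A} is a proper subset of the key {A, F}, and {A}⁺ contains the non-prime attribute {B} — a partial dependency, so 2NF is violated.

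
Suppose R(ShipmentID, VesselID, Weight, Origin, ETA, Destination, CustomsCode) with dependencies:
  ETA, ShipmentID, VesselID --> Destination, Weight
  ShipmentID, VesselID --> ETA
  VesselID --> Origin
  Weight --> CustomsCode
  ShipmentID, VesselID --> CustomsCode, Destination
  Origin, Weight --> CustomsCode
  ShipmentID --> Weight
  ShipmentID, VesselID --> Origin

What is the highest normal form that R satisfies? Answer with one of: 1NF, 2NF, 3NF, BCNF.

1NF

Candidate key: {ShipmentID, VesselID}. Prime attributes: {ShipmentID, VesselID}.
VesselID --> Origin breaks BCNF: {VesselID}⁺ = {Origin, VesselID}, so {VesselID} is not a superkey.
Because {Origin} is non-prime and the left side of VesselID --> Origin is not a superkey, the relation is not in 3NF.
Since {ShipmentID} ⊂ {ShipmentID, VesselID} and {ShipmentID}⁺ ⊇ {CustomsCode, Weight} with {CustomsCode, Weight} non-prime, there is a partial dependency; 2NF fails.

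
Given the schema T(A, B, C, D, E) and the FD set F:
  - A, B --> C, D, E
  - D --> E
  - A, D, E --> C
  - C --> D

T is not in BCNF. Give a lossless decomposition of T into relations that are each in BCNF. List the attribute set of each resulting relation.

Candidate key of the original relation: {A, B}.
{A, B, C, D, E}: {D} determines {D, E} here but is not a superkey — split on D --> E, giving {D, E} and {A, B, C, D}.
{D, E} has no BCNF violation.
{A, B, C, D}: {C} determines {C, D} here but is not a superkey — split on C --> D, giving {C, D} and {A, B, C}.
{C, D} has no BCNF violation.
{A, B, C} has no BCNF violation.

{A, B, C}; {C, D}; {D, E}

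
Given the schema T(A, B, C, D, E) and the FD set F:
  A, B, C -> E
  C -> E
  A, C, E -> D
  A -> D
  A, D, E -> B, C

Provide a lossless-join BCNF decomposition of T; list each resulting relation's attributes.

Candidate keys of the original relation: {A, C}, {A, E}.
In {A, B, C, D, E}, {C} is not a superkey ({C}⁺ restricted to this set is {C, E}), so split on C -> E into {C, E} and {A, B, C, D}.
{C, E} has no BCNF violation.
In {A, B, C, D}, {A} is not a superkey ({A}⁺ restricted to this set is {A, D}), so split on A -> D into {A, D} and {A, B, C}.
{A, D} has no BCNF violation.
{A, B, C} has no BCNF violation.

{A, B, C}; {A, D}; {C, E}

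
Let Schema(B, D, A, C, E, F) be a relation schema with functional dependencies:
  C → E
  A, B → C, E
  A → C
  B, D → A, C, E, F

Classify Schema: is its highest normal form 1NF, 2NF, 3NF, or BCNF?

2NF

Candidate key: {B, D}. Prime attributes: {B, D}.
C → E: {C}⁺ = {C, E}, which is not all of the attributes, so the left side is not a superkey — BCNF is violated.
Because {E} is non-prime and the left side of C → E is not a superkey, the relation is not in 3NF.
No proper subset of a key has a non-prime attribute in its closure, so there is no partial dependency; 2NF holds.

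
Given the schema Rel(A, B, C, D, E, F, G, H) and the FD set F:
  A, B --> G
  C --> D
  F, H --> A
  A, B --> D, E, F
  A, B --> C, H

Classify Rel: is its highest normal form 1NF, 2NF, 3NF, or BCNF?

Candidate keys: {A, B}, {B, F, H}. Prime attributes: {A, B, F, H}.
C --> D: {C}⁺ = {C, D}, which is not all of the attributes, so the left side is not a superkey — BCNF is violated.
C --> D has non-prime {D} on the right and a non-superkey on the left, so 3NF fails.
No non-prime attribute depends on a proper subset of any candidate key, so 2NF holds.

2NF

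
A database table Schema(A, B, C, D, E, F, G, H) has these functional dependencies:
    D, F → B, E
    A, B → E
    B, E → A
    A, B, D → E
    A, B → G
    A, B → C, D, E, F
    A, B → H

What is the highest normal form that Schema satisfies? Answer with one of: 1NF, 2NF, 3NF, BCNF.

Candidate keys: {A, B}, {B, E}, {D, F}. Prime attributes: {A, B, D, E, F}.
Every FD has a superkey on the left, so the relation is in BCNF.

BCNF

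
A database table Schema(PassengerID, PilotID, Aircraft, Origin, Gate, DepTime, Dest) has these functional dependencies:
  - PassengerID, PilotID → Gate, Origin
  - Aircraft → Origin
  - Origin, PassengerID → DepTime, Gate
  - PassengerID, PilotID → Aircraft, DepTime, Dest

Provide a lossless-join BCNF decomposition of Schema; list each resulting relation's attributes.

Candidate key of the original relation: {PassengerID, PilotID}.
{Aircraft, DepTime, Dest, Gate, Origin, PassengerID, PilotID}: {Aircraft} determines {Aircraft, Origin} here but is not a superkey — split on Aircraft → Origin, giving {Aircraft, Origin} and {Aircraft, DepTime, Dest, Gate, PassengerID, PilotID}.
{Aircraft, Origin} is in BCNF.
{Aircraft, DepTime, Dest, Gate, PassengerID, PilotID}: {Aircraft, PassengerID} determines {Aircraft, DepTime, Gate, PassengerID} here but is not a superkey — split on Aircraft, PassengerID → DepTime, Gate, giving {Aircraft, DepTime, Gate, PassengerID} and {Aircraft, Dest, PassengerID, PilotID}.
{Aircraft, DepTime, Gate, PassengerID} is in BCNF.
{Aircraft, Dest, PassengerID, PilotID} is in BCNF.

{Aircraft, DepTime, Gate, PassengerID}; {Aircraft, Dest, PassengerID, PilotID}; {Aircraft, Origin}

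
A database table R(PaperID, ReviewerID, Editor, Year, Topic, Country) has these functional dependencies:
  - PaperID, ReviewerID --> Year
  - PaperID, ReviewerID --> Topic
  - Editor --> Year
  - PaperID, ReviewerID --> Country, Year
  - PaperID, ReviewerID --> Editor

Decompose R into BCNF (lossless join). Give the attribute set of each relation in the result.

Candidate key of the original relation: {PaperID, ReviewerID}.
{Country, Editor, PaperID, ReviewerID, Topic, Year}: {Editor} determines {Editor, Year} here but is not a superkey — split on Editor --> Year, giving {Editor, Year} and {Country, Editor, PaperID, ReviewerID, Topic}.
{Editor, Year}: every determinant is a superkey — BCNF.
{Country, Editor, PaperID, ReviewerID, Topic}: every determinant is a superkey — BCNF.

{Country, Editor, PaperID, ReviewerID, Topic}; {Editor, Year}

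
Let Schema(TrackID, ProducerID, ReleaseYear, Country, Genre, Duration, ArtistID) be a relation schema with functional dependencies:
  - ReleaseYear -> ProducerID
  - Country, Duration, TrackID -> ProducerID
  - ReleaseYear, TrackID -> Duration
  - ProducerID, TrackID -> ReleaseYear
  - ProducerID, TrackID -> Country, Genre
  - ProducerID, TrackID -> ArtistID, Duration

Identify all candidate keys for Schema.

{Country, Duration, TrackID}, {ProducerID, TrackID}, {ReleaseYear, TrackID}

{TrackID} never appears on the right of any FD, so every key must include it.
{ProducerID, TrackID}⁺ = {ArtistID, Country, Duration, Genre, ProducerID, ReleaseYear, TrackID} — all of the relation — so {ProducerID, TrackID} is a candidate key.
{ReleaseYear, TrackID}⁺ = {ArtistID, Country, Duration, Genre, ProducerID, ReleaseYear, TrackID} — all of the relation — so {ReleaseYear, TrackID} is a candidate key.
{Country, Duration, TrackID}⁺ = {ArtistID, Country, Duration, Genre, ProducerID, ReleaseYear, TrackID} — all of the relation — so {Country, Duration, TrackID} is a candidate key.
These are minimal and exhaustive — every other superkey contains one of them.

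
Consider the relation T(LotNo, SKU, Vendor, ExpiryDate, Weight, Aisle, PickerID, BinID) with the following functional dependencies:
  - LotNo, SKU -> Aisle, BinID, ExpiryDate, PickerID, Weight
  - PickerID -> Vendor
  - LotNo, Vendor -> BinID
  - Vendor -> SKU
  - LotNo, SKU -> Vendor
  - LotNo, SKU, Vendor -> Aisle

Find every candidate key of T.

{LotNo, PickerID}, {LotNo, SKU}, {LotNo, Vendor}

Attributes never on any right-hand side: {LotNo} — every candidate key must contain it.
{LotNo, PickerID} is a candidate key since {LotNo, PickerID}⁺ = {Aisle, BinID, ExpiryDate, LotNo, PickerID, SKU, Vendor, Weight} covers every attribute.
{LotNo, SKU} is a candidate key since {LotNo, SKU}⁺ = {Aisle, BinID, ExpiryDate, LotNo, PickerID, SKU, Vendor, Weight} covers every attribute.
{LotNo, Vendor} is a candidate key since {LotNo, Vendor}⁺ = {Aisle, BinID, ExpiryDate, LotNo, PickerID, SKU, Vendor, Weight} covers every attribute.
Any other superkey properly contains one of these, so there are no further candidate keys.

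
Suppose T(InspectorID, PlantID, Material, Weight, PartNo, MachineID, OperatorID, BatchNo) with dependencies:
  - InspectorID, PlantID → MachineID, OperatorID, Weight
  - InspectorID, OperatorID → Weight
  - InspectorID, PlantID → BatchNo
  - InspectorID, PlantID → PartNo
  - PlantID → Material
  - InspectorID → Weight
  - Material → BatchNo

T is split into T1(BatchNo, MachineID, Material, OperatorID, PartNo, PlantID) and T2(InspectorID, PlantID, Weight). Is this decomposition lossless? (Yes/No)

No

Common attributes: {PlantID}; their closure is {BatchNo, Material, PlantID}.
Neither T1 nor T2 is contained in that closure, so the decomposition is lossy.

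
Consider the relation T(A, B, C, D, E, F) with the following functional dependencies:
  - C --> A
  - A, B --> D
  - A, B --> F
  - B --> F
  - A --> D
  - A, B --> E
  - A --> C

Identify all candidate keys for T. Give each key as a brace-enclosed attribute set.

{A, B}, {B, C}

Attributes never on any right-hand side: {B} — every candidate key must contain it.
{A, B}⁺ = {A, B, C, D, E, F}, which is every attribute, so {A, B} is a candidate key.
{B, C}⁺ = {A, B, C, D, E, F}, which is every attribute, so {B, C} is a candidate key.
These are minimal and exhaustive — every other superkey contains one of them.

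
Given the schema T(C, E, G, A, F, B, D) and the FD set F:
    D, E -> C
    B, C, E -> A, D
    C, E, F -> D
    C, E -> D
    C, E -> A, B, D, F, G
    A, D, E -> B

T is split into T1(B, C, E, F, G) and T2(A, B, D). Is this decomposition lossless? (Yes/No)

No

T1 ∩ T2 = {B}; its closure under F is {B}.
Neither T1 nor T2 is contained in that closure, so the decomposition is lossy.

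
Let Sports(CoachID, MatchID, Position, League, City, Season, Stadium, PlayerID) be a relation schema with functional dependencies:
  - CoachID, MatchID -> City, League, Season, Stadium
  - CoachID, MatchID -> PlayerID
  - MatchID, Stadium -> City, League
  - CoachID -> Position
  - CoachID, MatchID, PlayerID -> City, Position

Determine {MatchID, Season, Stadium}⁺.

{City, League, MatchID, Season, Stadium}

Start with {MatchID, Season, Stadium}.
MatchID, Stadium -> City, League applies; add {City, League} → now {City, League, MatchID, Season, Stadium}.
No further FD applies.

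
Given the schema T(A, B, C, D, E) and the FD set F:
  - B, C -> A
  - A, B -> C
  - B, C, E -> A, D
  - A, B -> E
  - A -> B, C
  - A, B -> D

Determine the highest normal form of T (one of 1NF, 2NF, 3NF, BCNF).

BCNF

Candidate keys: {A}, {B, C}. Prime attributes: {A, B, C}.
The left-hand side of every FD is a superkey, so BCNF is satisfied.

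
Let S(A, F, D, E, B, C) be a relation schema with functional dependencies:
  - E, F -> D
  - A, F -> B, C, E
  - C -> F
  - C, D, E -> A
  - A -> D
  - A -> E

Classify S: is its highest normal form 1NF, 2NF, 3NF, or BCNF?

1NF

Candidate keys: {A, C}, {A, F}, {C, E}. Prime attributes: {A, C, E, F}.
E, F -> D: {E, F}⁺ = {D, E, F}, which is not all of the attributes, so the left side is not a superkey — BCNF is violated.
E, F -> D has non-prime {D} on the right and a non-superkey on the left, so 3NF fails.
The proper key subset {A} of {A, C} determines non-prime {D}, so the relation is not even in 2NF.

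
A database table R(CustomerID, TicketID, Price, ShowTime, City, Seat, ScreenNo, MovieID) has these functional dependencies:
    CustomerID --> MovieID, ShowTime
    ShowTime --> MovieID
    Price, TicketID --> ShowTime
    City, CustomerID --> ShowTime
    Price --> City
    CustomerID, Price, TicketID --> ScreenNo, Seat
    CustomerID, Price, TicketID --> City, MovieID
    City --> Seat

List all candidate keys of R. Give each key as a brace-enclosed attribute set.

{CustomerID, Price, TicketID}

{CustomerID, Price, TicketID} never appear on the right of any FD, so every key must include all of them.
{CustomerID, Price, TicketID} is a candidate key since {CustomerID, Price, TicketID}⁺ = {City, CustomerID, MovieID, Price, ScreenNo, Seat, ShowTime, TicketID} covers every attribute.
No other minimal set has full closure, so this is the only candidate key.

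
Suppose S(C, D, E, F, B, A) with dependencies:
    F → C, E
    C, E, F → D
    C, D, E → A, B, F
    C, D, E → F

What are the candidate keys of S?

{F} is a candidate key since {F}⁺ = {A, B, C, D, E, F} covers every attribute.
{C, D, E} is a candidate key since {C, D, E}⁺ = {A, B, C, D, E, F} covers every attribute.
No proper subset of any of these is a key, and no other minimal superkey exists.

{C, D, E}, {F}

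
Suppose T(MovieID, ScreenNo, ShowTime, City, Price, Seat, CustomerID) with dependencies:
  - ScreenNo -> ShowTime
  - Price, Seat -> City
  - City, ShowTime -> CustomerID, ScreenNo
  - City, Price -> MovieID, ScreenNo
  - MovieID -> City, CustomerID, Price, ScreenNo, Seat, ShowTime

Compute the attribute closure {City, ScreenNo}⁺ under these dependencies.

{City, CustomerID, ScreenNo, ShowTime}

Start with {City, ScreenNo}.
ScreenNo -> ShowTime applies; add {ShowTime} → now {City, ScreenNo, ShowTime}.
City, ShowTime -> CustomerID, ScreenNo applies; add {CustomerID} → now {City, CustomerID, ScreenNo, ShowTime}.
No further FD applies.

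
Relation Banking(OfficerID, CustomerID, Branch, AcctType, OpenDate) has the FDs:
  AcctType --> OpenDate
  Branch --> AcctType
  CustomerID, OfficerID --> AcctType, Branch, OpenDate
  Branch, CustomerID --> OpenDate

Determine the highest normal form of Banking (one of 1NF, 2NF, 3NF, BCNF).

Candidate key: {CustomerID, OfficerID}. Prime attributes: {CustomerID, OfficerID}.
AcctType --> OpenDate: {AcctType}⁺ = {AcctType, OpenDate}, which is not all of the attributes, so the left side is not a superkey — BCNF is violated.
AcctType --> OpenDate has non-prime {OpenDate} on the right and a non-superkey on the left, so 3NF fails.
Checking every proper subset of each key, none determines a non-prime attribute — 2NF is satisfied.

2NF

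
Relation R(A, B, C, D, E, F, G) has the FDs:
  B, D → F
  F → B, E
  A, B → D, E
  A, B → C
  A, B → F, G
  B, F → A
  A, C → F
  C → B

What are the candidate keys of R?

{A, B}, {A, C}, {B, D}, {C, D}, {F}

{F}⁺ = {A, B, C, D, E, F, G} — all of the relation — so {F} is a candidate key.
{A, B}⁺ = {A, B, C, D, E, F, G} — all of the relation — so {A, B} is a candidate key.
{A, C}⁺ = {A, B, C, D, E, F, G} — all of the relation — so {A, C} is a candidate key.
{B, D}⁺ = {A, B, C, D, E, F, G} — all of the relation — so {B, D} is a candidate key.
{C, D}⁺ = {A, B, C, D, E, F, G} — all of the relation — so {C, D} is a candidate key.
Any other superkey properly contains one of these, so there are no further candidate keys.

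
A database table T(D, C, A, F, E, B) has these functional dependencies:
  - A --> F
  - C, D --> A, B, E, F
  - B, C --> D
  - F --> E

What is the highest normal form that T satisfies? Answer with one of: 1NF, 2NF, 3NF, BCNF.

2NF

Candidate keys: {B, C}, {C, D}. Prime attributes: {B, C, D}.
A --> F: {A}⁺ = {A, E, F}, which is not all of the attributes, so the left side is not a superkey — BCNF is violated.
A --> F determines the non-prime attribute {F} from a non-superkey — 3NF is violated.
Checking every proper subset of each key, none determines a non-prime attribute — 2NF is satisfied.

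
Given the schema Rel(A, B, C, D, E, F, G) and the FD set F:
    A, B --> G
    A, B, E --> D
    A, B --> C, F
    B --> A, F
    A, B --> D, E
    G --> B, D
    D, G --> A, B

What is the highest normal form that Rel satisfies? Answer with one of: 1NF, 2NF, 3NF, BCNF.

Candidate keys: {B}, {G}. Prime attributes: {B, G}.
Each dependency's left side is a superkey — BCNF holds.

BCNF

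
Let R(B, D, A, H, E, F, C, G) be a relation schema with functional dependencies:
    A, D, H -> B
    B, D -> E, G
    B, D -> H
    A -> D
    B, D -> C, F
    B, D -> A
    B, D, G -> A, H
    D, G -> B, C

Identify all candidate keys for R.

{A, B}⁺ = {A, B, C, D, E, F, G, H}, which is every attribute, so {A, B} is a candidate key.
{A, G}⁺ = {A, B, C, D, E, F, G, H}, which is every attribute, so {A, G} is a candidate key.
{A, H}⁺ = {A, B, C, D, E, F, G, H}, which is every attribute, so {A, H} is a candidate key.
{B, D}⁺ = {A, B, C, D, E, F, G, H}, which is every attribute, so {B, D} is a candidate key.
{D, G}⁺ = {A, B, C, D, E, F, G, H}, which is every attribute, so {D, G} is a candidate key.
No proper subset of any of these is a key, and no other minimal superkey exists.

{A, B}, {A, G}, {A, H}, {B, D}, {D, G}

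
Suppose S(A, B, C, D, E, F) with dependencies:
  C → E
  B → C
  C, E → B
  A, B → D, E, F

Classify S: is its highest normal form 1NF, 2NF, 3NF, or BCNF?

1NF

Candidate keys: {A, B}, {A, C}. Prime attributes: {A, B, C}.
C → E breaks BCNF: {C}⁺ = {B, C, E}, so {C} is not a superkey.
Because {E} is non-prime and the left side of C → E is not a superkey, the relation is not in 3NF.
The proper key subset {B} of {A, B} determines non-prime {E}, so the relation is not even in 2NF.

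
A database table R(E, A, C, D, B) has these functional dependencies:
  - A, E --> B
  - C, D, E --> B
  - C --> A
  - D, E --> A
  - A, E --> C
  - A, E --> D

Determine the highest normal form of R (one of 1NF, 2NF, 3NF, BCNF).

3NF

Candidate keys: {A, E}, {C, E}, {D, E}. Prime attributes: {A, C, D, E}.
C --> A: {C}⁺ = {A, C}, which is not all of the attributes, so the left side is not a superkey — BCNF is violated.
Its right-hand attributes {A} are all prime, as are those of every other non-superkey FD — the relation is in 3NF.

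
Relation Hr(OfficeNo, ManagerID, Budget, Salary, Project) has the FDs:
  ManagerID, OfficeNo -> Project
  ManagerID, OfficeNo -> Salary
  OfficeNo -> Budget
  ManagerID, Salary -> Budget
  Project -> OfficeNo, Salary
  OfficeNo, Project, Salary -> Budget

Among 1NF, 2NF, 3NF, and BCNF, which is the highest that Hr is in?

1NF

Candidate keys: {ManagerID, OfficeNo}, {ManagerID, Project}. Prime attributes: {ManagerID, OfficeNo, Project}.
OfficeNo -> Budget: {OfficeNo}⁺ = {Budget, OfficeNo}, which is not all of the attributes, so the left side is not a superkey — BCNF is violated.
OfficeNo -> Budget determines the non-prime attribute {Budget} from a non-superkey — 3NF is violated.
{OfficeNo} is a proper subset of the key {ManagerID, OfficeNo}, and {OfficeNo}⁺ contains the non-prime attribute {Budget} — a partial dependency, so 2NF is violated.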